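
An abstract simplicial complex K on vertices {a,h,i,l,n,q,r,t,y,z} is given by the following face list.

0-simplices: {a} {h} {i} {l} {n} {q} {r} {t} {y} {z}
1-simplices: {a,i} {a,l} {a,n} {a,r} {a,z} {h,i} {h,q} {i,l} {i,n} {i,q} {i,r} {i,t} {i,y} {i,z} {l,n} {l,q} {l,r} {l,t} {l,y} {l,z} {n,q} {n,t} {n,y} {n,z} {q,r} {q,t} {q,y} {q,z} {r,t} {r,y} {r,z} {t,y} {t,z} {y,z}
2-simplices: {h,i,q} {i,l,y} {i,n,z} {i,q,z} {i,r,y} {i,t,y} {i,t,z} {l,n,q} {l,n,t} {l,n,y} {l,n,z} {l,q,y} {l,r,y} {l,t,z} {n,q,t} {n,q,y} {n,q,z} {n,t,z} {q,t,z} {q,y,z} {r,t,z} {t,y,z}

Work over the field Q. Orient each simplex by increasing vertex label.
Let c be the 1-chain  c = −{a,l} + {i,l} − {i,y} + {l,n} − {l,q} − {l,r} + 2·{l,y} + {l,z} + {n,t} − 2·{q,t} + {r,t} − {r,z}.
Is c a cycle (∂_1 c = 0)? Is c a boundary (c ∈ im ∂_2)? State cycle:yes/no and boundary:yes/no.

cycle:no boundary:no

n_0=10 n_1=34 n_2=22  [Q]
∂1: piv[ai,al,an,ar,az,hi,hq,it,iy] rk=9  ker:il,in,iq,ir,iz,ln,lq,lr,lt,ly,lz,nq,nt,ny,nz,qr,qt,qy,qz,rt,ry,rz,ty,tz,yz
∂2: piv[hiq,ily,inz,iqz,iry,ity,itz,lnq,lnt,lny,lnz,lqy,lry,ltz,nqt,nqz,qyz,rtz,tyz] rk=19  ker:nqy,ntz,qtz
∂1c = {a} − 2·{l} + {q} − {r} + {y}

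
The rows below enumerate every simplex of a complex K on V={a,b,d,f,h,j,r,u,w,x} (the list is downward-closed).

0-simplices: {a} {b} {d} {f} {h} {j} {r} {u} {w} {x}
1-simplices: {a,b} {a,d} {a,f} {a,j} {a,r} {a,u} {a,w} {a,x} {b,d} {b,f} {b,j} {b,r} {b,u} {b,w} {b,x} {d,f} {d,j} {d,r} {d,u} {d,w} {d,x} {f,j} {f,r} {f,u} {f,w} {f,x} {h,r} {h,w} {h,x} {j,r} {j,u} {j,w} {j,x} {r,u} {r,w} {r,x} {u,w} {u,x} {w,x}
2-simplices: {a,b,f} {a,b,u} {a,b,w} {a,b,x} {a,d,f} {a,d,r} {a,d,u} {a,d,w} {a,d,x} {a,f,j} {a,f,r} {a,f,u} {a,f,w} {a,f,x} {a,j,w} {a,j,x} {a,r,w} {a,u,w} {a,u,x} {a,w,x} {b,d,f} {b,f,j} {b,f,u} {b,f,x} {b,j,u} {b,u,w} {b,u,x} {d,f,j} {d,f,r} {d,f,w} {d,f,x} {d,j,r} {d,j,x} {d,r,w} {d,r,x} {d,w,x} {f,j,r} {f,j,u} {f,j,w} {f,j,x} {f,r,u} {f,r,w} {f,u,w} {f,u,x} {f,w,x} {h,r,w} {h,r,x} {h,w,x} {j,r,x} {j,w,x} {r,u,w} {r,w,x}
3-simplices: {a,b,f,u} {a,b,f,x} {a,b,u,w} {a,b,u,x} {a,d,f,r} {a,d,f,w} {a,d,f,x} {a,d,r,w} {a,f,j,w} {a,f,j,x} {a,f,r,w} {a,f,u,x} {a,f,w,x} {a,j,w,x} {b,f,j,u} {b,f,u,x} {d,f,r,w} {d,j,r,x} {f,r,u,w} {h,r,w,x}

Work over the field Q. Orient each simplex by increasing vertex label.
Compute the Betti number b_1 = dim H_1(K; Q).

b_1=1

n_0=10 n_1=39 n_2=52 n_3=20  [Q]
∂1: piv[ab,ad,af,aj,ar,au,aw,ax,hr] rk=9  ker:bd,bf,bj,br,bu,bw,bx,df,dj,dr,du,dw,dx,fj,fr,fu,fw,fx,hw,hx,jr,ju,jw,jx,ru,rw,rx,uw,ux,wx
∂2: piv[abf,abu,abw,abx,adf,adr,adu,adw,adx,afj,afr,afu,afw,afx,ajw,ajx,arw,auw,aux,awx,bdf,bfj,bju,dfj,djr,drx,fru,hrw,hrx] rk=29  ker:bfu,bfx,buw,bux,dfr,dfw,dfx,djx,drw,dwx,fjr,fju,fjw,fjx,frw,fuw,fux,fwx,hwx,jrx,jwx,ruw,rwx
∂3: piv[abfu,abfx,abuw,abux,adfr,adfw,adfx,adrw,afjw,afjx,afrw,afux,afwx,ajwx,bfju,djrx,fruw,hrwx] rk=18  ker:bfux,dfrw
b_1=(39−9)−29=1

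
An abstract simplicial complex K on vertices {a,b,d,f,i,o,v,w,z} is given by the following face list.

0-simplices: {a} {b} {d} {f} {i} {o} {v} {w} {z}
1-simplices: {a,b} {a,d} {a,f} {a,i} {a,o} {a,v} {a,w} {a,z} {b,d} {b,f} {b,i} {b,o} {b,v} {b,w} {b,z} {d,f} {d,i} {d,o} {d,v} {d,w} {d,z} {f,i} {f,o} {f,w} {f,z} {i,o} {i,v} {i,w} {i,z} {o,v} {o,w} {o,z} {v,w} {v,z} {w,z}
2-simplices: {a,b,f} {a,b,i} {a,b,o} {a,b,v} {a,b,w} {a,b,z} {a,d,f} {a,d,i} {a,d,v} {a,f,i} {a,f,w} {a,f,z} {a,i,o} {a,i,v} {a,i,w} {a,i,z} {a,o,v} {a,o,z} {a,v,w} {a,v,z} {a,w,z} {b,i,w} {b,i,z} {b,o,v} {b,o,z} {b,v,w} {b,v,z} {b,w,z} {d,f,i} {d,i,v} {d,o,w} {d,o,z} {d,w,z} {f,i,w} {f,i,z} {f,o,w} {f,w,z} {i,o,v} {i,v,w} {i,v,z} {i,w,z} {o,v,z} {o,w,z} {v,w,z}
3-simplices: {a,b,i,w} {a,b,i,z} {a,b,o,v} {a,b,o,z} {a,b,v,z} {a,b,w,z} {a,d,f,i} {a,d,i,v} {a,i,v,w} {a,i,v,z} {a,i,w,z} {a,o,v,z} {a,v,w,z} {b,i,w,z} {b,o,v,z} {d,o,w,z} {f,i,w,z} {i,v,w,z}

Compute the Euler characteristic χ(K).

n_0=9 n_1=35 n_2=44 n_3=18
χ=+9−35+44−18=0

χ(K)=0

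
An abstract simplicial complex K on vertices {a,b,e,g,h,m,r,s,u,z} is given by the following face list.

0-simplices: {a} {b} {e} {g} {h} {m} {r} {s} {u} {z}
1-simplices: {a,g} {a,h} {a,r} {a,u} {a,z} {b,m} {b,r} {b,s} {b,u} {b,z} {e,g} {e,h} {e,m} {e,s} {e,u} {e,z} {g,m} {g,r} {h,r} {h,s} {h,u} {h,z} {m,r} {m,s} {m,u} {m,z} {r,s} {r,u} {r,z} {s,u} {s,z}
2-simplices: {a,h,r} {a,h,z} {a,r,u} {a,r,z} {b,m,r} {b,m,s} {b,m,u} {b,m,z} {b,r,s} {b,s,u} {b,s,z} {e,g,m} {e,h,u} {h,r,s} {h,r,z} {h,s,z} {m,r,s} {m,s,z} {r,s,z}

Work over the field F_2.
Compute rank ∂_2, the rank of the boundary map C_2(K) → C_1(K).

rank∂_2=15

n_0=10 n_1=31 n_2=19  [Z2]
∂1: piv[ag,ah,ar,au,az,bm,br,bs,eg] rk=9  ker:bu,bz,eh,em,es,eu,ez,gm,gr,hr,hs,hu,hz,mr,ms,mu,mz,rs,ru,rz,su,sz
∂2: piv[ahr,ahz,aru,arz,bmr,bms,bmu,bmz,brs,bsu,bsz,egm,ehu,hrs,hsz] rk=15  ker:hrz,mrs,msz,rsz
rk∂_2=15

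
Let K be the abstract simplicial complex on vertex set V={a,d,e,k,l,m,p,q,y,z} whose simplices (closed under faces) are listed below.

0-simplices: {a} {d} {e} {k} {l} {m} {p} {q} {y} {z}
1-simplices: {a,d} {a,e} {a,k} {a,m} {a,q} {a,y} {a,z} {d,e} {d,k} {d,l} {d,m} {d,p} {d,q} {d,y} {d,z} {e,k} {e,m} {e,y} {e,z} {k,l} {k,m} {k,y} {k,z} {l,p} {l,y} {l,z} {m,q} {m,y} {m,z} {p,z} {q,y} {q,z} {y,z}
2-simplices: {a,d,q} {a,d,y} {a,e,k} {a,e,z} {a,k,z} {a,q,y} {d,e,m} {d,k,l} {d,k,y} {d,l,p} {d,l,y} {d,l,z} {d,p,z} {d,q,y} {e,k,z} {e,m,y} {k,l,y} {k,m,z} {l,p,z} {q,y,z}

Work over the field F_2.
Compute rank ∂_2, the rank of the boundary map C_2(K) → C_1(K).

rank∂_2=16

n_0=10 n_1=33 n_2=20  [Z2]
∂1: piv[ad,ae,ak,am,aq,ay,az,dl,dp] rk=9  ker:de,dk,dm,dq,dy,dz,ek,em,ey,ez,kl,km,ky,kz,lp,ly,lz,mq,my,mz,pz,qy,qz,yz
∂2: piv[adq,ady,aek,aez,akz,aqy,dem,dkl,dky,dlp,dly,dlz,dpz,emy,kmz,qyz] rk=16  ker:dqy,ekz,kly,lpz
rk∂_2=16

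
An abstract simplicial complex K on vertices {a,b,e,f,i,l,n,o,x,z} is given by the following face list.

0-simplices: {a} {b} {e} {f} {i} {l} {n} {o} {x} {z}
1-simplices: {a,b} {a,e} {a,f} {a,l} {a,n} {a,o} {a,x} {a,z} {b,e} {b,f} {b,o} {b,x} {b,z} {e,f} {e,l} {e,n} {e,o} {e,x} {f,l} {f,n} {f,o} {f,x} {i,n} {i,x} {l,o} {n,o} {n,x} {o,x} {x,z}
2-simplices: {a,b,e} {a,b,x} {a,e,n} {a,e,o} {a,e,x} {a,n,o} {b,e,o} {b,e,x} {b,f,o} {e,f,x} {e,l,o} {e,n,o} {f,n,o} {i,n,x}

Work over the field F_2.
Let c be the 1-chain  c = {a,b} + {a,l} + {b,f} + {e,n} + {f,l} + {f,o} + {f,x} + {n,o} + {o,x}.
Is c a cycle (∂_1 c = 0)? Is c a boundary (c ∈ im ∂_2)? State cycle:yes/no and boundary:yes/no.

cycle:no boundary:no

n_0=10 n_1=29 n_2=14  [Z2]
∂1: piv[ab,ae,af,al,an,ao,ax,az,in] rk=9  ker:be,bf,bo,bx,bz,ef,el,en,eo,ex,fl,fn,fo,fx,ix,lo,no,nx,ox,xz
∂2: piv[abe,abx,aen,aeo,aex,ano,beo,bfo,efx,elo,fno,inx] rk=12  ker:bex,eno
∂1c = {e} + {o}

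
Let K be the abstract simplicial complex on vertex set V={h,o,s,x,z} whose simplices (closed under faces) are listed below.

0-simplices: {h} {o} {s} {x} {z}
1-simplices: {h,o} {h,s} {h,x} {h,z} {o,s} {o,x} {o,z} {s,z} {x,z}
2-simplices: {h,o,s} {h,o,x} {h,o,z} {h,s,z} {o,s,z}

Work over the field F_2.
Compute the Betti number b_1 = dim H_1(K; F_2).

b_1=1

n_0=5 n_1=9 n_2=5  [Z2]
∂1: piv[ho,hs,hx,hz] rk=4  ker:os,ox,oz,sz,xz
∂2: piv[hos,hox,hoz,hsz] rk=4  ker:osz
b_1=(9−4)−4=1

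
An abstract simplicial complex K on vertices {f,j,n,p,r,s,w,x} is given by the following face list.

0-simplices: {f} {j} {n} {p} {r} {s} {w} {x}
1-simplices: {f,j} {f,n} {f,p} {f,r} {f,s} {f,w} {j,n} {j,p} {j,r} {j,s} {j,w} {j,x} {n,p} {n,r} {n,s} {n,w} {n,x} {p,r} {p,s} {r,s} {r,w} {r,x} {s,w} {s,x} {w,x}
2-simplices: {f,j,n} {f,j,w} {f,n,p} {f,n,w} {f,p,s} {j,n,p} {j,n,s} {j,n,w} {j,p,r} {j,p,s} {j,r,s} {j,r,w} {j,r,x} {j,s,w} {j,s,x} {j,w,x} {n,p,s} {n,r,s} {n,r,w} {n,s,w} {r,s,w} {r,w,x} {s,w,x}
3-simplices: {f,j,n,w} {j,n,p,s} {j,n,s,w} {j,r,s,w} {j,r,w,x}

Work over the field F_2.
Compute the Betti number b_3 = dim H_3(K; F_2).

b_3=0

n_0=8 n_1=25 n_2=23 n_3=5  [Z2]
∂1: piv[fj,fn,fp,fr,fs,fw,jx] rk=7  ker:jn,jp,jr,js,jw,np,nr,ns,nw,nx,pr,ps,rs,rw,rx,sw,sx,wx
∂2: piv[fjn,fjw,fnp,fnw,fps,jnp,jns,jpr,jps,jrs,jrw,jrx,jsw,jsx,jwx,nrs] rk=16  ker:jnw,nps,nrw,nsw,rsw,rwx,swx
∂3: piv[fjnw,jnps,jnsw,jrsw,jrwx] rk=5
b_3=(5−5)−0=0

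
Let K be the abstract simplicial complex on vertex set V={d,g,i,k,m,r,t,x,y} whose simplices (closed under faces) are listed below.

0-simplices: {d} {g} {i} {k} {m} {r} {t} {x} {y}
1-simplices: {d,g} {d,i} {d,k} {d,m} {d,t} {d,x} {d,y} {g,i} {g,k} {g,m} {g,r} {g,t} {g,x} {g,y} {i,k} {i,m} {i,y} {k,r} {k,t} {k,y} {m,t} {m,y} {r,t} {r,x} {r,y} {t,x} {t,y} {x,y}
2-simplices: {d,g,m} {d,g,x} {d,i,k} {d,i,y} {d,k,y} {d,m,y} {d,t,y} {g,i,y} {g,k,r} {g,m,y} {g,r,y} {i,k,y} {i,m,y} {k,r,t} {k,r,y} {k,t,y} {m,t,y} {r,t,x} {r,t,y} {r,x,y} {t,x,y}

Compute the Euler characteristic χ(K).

χ(K)=2

n_0=9 n_1=28 n_2=21
χ=+9−28+21=2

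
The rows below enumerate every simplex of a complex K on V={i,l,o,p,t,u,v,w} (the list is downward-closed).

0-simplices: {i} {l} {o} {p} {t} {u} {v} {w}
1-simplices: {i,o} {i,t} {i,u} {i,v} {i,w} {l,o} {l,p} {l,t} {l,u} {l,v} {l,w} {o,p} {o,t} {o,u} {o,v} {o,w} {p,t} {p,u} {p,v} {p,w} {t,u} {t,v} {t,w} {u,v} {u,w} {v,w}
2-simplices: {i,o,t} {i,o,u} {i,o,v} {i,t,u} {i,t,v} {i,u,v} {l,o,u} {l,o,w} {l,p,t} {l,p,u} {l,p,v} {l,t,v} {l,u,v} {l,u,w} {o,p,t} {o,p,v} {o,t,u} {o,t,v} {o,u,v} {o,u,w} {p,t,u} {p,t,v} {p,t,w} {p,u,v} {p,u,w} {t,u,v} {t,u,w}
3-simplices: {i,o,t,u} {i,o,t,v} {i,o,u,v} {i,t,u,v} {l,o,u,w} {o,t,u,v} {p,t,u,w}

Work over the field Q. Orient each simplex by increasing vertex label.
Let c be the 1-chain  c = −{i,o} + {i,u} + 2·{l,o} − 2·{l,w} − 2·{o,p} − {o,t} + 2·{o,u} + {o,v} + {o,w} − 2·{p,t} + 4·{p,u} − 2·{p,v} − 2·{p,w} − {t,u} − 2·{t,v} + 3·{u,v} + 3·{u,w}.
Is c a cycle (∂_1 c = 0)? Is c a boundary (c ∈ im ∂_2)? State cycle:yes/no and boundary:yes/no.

cycle:yes boundary:yes

n_0=8 n_1=26 n_2=27 n_3=7  [Q]
∂1: piv[io,it,iu,iv,iw,lo,lp] rk=7  ker:lt,lu,lv,lw,op,ot,ou,ov,ow,pt,pu,pv,pw,tu,tv,tw,uv,uw,vw
∂2: piv[iot,iou,iov,itu,itv,iuv,lou,low,lpt,lpu,lpv,ltv,luv,luw,opt,ptw,puw] rk=17  ker:opv,otu,otv,ouv,ouw,ptu,ptv,puv,tuv,tuw
∂3: piv[iotu,iotv,iouv,ituv,louw,ptuw] rk=6  ker:otuv
∂1c = 0
c vs im∂2: reduces to 0 ⇒ boundary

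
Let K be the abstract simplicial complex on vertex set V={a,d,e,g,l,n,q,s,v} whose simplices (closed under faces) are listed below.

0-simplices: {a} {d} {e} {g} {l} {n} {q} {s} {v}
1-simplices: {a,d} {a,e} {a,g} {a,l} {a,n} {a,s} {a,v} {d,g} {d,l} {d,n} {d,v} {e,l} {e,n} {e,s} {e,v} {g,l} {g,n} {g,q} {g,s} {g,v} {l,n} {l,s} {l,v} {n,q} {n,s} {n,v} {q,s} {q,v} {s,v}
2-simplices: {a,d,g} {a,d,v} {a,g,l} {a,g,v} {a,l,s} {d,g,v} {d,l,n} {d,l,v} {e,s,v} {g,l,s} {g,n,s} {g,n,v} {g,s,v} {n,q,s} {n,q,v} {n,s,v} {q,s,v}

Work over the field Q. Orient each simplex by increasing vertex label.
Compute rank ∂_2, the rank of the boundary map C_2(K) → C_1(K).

n_0=9 n_1=29 n_2=17  [Q]
∂1: piv[ad,ae,ag,al,an,as,av,gq] rk=8  ker:dg,dl,dn,dv,el,en,es,ev,gl,gn,gs,gv,ln,ls,lv,nq,ns,nv,qs,qv,sv
∂2: piv[adg,adv,agl,agv,als,dln,dlv,esv,gls,gns,gnv,gsv,nqs,nqv] rk=14  ker:dgv,nsv,qsv
rk∂_2=14

rank∂_2=14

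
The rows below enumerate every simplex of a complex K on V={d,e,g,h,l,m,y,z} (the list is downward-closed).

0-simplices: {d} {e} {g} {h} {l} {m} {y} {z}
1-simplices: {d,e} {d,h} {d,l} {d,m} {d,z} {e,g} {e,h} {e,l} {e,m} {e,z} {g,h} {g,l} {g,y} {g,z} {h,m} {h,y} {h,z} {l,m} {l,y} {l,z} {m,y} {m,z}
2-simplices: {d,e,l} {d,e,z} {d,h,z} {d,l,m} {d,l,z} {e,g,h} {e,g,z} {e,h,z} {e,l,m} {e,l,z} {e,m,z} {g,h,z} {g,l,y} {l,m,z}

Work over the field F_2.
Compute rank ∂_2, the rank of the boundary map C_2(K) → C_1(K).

rank∂_2=11

n_0=8 n_1=22 n_2=14  [Z2]
∂1: piv[de,dh,dl,dm,dz,eg,gy] rk=7  ker:eh,el,em,ez,gh,gl,gz,hm,hy,hz,lm,ly,lz,my,mz
∂2: piv[del,dez,dhz,dlm,dlz,egh,egz,ehz,elm,emz,gly] rk=11  ker:elz,ghz,lmz
rk∂_2=11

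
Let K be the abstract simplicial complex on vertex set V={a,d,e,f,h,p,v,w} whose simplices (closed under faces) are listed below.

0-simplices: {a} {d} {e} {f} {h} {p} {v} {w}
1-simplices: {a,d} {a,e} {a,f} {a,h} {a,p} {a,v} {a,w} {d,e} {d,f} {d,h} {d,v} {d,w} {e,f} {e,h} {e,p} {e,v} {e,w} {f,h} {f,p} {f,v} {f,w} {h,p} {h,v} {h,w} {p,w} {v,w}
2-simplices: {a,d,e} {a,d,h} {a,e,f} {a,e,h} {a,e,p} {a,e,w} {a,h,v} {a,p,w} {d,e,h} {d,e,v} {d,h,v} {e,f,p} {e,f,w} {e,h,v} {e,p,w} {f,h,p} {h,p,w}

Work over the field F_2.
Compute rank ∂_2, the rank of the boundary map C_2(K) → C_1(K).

n_0=8 n_1=26 n_2=17  [Z2]
∂1: piv[ad,ae,af,ah,ap,av,aw] rk=7  ker:de,df,dh,dv,dw,ef,eh,ep,ev,ew,fh,fp,fv,fw,hp,hv,hw,pw,vw
∂2: piv[ade,adh,aef,aeh,aep,aew,ahv,apw,dev,dhv,efp,efw,fhp,hpw] rk=14  ker:deh,ehv,epw
rk∂_2=14

rank∂_2=14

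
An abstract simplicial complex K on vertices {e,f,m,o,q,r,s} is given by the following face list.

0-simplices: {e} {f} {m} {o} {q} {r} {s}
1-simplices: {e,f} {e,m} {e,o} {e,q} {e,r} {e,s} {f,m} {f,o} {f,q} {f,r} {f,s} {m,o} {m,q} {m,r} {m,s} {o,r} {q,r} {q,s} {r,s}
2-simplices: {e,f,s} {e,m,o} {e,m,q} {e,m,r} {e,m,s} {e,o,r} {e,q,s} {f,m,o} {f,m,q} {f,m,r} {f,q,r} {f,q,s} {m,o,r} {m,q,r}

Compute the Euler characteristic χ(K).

n_0=7 n_1=19 n_2=14
χ=+7−19+14=2

χ(K)=2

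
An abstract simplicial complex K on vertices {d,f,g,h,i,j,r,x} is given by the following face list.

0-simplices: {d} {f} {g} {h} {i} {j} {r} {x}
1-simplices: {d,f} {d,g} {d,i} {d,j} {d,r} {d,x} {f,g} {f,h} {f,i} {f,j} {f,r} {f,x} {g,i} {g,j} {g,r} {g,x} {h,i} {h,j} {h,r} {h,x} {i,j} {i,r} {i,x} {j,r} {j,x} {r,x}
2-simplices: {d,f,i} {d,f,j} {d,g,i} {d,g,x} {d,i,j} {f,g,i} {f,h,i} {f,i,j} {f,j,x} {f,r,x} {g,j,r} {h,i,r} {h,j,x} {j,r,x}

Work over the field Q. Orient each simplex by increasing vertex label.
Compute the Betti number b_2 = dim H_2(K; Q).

b_2=1

n_0=8 n_1=26 n_2=14  [Q]
∂1: piv[df,dg,di,dj,dr,dx,fh] rk=7  ker:fg,fi,fj,fr,fx,gi,gj,gr,gx,hi,hj,hr,hx,ij,ir,ix,jr,jx,rx
∂2: piv[dfi,dfj,dgi,dgx,dij,fgi,fhi,fjx,frx,gjr,hir,hjx,jrx] rk=13  ker:fij
b_2=(14−13)−0=1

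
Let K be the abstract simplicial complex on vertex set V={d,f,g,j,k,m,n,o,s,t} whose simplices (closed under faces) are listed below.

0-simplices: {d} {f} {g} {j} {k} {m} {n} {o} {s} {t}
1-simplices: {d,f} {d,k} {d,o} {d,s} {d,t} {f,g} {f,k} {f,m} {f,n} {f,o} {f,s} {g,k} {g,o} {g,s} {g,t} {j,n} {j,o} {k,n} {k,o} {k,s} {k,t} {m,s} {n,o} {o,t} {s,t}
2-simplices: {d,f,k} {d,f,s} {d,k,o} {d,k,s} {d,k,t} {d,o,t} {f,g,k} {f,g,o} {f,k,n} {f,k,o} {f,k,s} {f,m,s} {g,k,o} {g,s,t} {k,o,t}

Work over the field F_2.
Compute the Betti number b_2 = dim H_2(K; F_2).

n_0=10 n_1=25 n_2=15  [Z2]
∂1: piv[df,dk,do,ds,dt,fg,fm,fn,jn] rk=9  ker:fk,fo,fs,gk,go,gs,gt,jo,kn,ko,ks,kt,ms,no,ot,st
∂2: piv[dfk,dfs,dko,dks,dkt,dot,fgk,fgo,fkn,fko,fms,gst] rk=12  ker:fks,gko,kot
b_2=(15−12)−0=3

b_2=3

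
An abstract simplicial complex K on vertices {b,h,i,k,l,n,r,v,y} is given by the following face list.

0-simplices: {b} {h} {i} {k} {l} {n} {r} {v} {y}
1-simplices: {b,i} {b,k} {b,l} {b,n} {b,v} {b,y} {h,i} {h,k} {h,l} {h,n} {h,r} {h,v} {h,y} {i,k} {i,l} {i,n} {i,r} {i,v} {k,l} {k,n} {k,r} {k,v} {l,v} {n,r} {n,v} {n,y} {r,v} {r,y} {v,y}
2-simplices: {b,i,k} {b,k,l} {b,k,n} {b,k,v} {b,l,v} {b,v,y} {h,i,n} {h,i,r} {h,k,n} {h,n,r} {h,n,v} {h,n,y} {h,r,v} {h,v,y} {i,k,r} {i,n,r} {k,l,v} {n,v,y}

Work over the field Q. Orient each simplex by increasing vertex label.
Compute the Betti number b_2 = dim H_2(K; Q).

n_0=9 n_1=29 n_2=18  [Q]
∂1: piv[bi,bk,bl,bn,bv,by,hi,hr] rk=8  ker:hk,hl,hn,hv,hy,ik,il,in,ir,iv,kl,kn,kr,kv,lv,nr,nv,ny,rv,ry,vy
∂2: piv[bik,bkl,bkn,bkv,blv,bvy,hin,hir,hkn,hnr,hnv,hny,hrv,hvy,ikr] rk=15  ker:inr,klv,nvy
b_2=(18−15)−0=3

b_2=3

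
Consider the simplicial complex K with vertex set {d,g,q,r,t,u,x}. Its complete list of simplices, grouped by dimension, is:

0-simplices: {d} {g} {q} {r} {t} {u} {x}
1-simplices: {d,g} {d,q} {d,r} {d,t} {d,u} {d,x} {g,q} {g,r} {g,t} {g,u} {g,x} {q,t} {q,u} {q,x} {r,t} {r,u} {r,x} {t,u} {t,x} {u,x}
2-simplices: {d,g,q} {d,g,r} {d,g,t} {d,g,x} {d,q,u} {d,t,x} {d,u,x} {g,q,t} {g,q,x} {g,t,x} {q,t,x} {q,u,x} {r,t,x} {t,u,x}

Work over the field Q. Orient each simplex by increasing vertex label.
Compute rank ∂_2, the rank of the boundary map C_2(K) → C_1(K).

rank∂_2=11

n_0=7 n_1=20 n_2=14  [Q]
∂1: piv[dg,dq,dr,dt,du,dx] rk=6  ker:gq,gr,gt,gu,gx,qt,qu,qx,rt,ru,rx,tu,tx,ux
∂2: piv[dgq,dgr,dgt,dgx,dqu,dtx,dux,gqt,gqx,rtx,tux] rk=11  ker:gtx,qtx,qux
rk∂_2=11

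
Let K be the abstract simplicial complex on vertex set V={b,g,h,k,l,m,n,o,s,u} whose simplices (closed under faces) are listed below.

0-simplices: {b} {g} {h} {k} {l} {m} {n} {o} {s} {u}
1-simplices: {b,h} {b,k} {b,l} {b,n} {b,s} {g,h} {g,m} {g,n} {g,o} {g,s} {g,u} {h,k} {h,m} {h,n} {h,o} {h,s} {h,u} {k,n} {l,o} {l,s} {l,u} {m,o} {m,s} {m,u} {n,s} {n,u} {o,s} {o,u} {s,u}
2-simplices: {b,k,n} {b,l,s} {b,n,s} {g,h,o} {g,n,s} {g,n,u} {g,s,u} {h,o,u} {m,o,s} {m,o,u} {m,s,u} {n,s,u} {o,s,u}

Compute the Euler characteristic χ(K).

χ(K)=-6

n_0=10 n_1=29 n_2=13
χ=+10−29+13=-6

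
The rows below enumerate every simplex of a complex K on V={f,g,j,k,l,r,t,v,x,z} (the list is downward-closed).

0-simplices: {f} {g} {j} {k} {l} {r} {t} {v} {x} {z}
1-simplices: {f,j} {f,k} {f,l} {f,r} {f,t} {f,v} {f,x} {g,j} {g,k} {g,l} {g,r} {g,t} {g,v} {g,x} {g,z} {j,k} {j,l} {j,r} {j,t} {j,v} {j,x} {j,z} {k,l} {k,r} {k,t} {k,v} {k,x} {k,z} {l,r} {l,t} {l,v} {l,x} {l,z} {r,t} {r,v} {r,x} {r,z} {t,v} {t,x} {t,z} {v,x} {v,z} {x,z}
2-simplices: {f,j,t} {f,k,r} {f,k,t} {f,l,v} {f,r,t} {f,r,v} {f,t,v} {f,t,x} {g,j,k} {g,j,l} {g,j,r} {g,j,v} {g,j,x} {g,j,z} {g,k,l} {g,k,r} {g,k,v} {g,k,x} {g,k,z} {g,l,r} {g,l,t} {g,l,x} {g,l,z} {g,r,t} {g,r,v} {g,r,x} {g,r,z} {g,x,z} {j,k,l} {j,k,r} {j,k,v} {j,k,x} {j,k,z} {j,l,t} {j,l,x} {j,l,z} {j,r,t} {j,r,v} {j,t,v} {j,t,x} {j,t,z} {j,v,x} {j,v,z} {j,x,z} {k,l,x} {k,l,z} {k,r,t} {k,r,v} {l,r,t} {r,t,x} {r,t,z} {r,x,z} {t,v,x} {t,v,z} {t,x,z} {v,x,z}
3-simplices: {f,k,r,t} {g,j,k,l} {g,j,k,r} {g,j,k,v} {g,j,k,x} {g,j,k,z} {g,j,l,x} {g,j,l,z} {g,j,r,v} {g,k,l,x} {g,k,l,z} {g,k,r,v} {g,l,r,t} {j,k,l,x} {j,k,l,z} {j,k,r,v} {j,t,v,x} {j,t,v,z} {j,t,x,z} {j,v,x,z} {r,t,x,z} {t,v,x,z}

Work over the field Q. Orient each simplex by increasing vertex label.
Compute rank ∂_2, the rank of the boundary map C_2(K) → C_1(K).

rank∂_2=33

n_0=10 n_1=43 n_2=56 n_3=22  [Q]
∂1: piv[fj,fk,fl,fr,ft,fv,fx,gj,gz] rk=9  ker:gk,gl,gr,gt,gv,gx,jk,jl,jr,jt,jv,jx,jz,kl,kr,kt,kv,kx,kz,lr,lt,lv,lx,lz,rt,rv,rx,rz,tv,tx,tz,vx,vz,xz
∂2: piv[fjt,fkr,fkt,flv,frt,frv,ftv,ftx,gjk,gjl,gjr,gjv,gjx,gjz,gkl,gkr,gkv,gkx,gkz,glr,glt,glx,glz,grt,grv,grx,grz,gxz,jlt,jtx,jtz,jvx,jvz] rk=33  ker:jkl,jkr,jkv,jkx,jkz,jlx,jlz,jrt,jrv,jtv,jxz,klx,klz,krt,krv,lrt,rtx,rtz,rxz,tvx,tvz,txz,vxz
∂3: piv[fkrt,gjkl,gjkr,gjkv,gjkx,gjkz,gjlx,gjlz,gjrv,gklx,gklz,gkrv,glrt,jtvx,jtvz,jtxz,jvxz,rtxz] rk=18  ker:jklx,jklz,jkrv,tvxz
rk∂_2=33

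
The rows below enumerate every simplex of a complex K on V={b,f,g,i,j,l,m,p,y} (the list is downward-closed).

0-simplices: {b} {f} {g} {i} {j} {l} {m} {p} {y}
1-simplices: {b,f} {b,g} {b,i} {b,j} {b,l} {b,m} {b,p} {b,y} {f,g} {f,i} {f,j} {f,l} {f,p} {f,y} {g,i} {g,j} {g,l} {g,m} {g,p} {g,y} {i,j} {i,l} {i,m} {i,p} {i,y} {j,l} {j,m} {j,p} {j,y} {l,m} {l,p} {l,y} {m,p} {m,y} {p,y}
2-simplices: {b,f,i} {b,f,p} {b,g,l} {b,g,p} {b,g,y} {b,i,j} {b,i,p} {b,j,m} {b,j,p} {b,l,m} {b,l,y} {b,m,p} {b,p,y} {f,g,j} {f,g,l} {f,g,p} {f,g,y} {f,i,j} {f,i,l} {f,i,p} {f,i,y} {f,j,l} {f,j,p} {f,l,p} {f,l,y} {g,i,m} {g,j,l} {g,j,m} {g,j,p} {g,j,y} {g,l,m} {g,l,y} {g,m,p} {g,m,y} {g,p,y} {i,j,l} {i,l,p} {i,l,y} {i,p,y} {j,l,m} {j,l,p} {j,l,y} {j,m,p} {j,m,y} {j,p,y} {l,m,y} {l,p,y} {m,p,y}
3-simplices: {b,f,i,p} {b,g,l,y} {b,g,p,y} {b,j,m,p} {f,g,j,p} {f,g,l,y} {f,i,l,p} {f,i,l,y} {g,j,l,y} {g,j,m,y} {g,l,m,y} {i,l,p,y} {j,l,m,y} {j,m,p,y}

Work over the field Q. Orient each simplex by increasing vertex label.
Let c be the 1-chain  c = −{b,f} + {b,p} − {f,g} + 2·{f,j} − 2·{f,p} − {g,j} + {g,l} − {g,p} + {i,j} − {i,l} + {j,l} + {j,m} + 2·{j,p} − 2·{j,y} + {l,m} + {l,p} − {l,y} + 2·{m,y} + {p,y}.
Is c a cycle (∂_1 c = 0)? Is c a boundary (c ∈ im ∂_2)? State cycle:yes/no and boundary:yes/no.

cycle:yes boundary:yes

n_0=9 n_1=35 n_2=48 n_3=14  [Q]
∂1: piv[bf,bg,bi,bj,bl,bm,bp,by] rk=8  ker:fg,fi,fj,fl,fp,fy,gi,gj,gl,gm,gp,gy,ij,il,im,ip,iy,jl,jm,jp,jy,lm,lp,ly,mp,my,py
∂2: piv[bfi,bfp,bgl,bgp,bgy,bij,bip,bjm,bjp,blm,bly,bmp,bpy,fgj,fgl,fgp,fgy,fij,fil,fiy,fjl,flp,gim,gjm,gjy,gmy] rk=26  ker:fip,fjp,fly,gjl,gjp,glm,gly,gmp,gpy,ijl,ilp,ily,ipy,jlm,jlp,jly,jmp,jmy,jpy,lmy,lpy,mpy
∂3: piv[bfip,bgly,bgpy,bjmp,fgjp,fgly,filp,fily,gjly,gjmy,glmy,ilpy,jlmy,jmpy] rk=14
∂1c = 0
c vs im∂2: reduces to 0 ⇒ boundary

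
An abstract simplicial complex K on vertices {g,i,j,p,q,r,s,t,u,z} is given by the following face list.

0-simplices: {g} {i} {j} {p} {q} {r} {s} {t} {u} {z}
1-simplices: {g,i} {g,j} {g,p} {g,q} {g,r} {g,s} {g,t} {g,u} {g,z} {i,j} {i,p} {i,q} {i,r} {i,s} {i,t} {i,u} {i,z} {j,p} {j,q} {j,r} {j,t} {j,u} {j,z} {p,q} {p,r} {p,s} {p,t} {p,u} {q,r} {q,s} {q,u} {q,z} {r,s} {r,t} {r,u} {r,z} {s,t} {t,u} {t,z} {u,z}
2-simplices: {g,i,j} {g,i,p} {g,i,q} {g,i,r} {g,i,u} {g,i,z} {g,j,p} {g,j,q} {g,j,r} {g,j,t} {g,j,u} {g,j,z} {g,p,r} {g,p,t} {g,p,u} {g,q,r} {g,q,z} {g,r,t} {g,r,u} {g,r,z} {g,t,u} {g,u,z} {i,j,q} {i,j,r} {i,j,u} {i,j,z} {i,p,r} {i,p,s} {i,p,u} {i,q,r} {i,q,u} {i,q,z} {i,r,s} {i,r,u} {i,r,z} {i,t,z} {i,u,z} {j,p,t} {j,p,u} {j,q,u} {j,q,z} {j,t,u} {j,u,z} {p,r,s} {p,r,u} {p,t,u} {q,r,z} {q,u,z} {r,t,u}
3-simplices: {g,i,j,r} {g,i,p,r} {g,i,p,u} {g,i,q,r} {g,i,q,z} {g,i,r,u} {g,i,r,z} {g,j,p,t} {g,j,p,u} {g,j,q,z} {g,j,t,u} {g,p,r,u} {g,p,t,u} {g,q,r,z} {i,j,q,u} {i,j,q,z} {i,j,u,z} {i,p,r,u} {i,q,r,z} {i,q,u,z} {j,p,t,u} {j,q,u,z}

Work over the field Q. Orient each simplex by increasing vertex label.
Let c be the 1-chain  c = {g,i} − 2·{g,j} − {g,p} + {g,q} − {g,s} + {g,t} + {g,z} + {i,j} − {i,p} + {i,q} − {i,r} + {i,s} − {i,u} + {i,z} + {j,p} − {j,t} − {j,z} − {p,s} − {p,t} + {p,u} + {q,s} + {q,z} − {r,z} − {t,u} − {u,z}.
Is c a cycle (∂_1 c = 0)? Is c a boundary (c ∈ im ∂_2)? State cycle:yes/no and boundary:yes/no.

cycle:yes boundary:no

n_0=10 n_1=40 n_2=49 n_3=22  [Q]
∂1: piv[gi,gj,gp,gq,gr,gs,gt,gu,gz] rk=9  ker:ij,ip,iq,ir,is,it,iu,iz,jp,jq,jr,jt,ju,jz,pq,pr,ps,pt,pu,qr,qs,qu,qz,rs,rt,ru,rz,st,tu,tz,uz
∂2: piv[gij,gip,giq,gir,giu,giz,gjp,gjq,gjr,gjt,gju,gjz,gpr,gpt,gpu,gqr,gqz,grt,gru,grz,gtu,guz,ips,iqu,irs,itz] rk=26  ker:ijq,ijr,iju,ijz,ipr,ipu,iqr,iqz,iru,irz,iuz,jpt,jpu,jqu,jqz,jtu,juz,prs,pru,ptu,qrz,quz,rtu
∂3: piv[gijr,gipr,gipu,giqr,giqz,giru,girz,gjpt,gjpu,gjqz,gjtu,gpru,gptu,gqrz,ijqu,ijqz,ijuz,iquz] rk=18  ker:ipru,iqrz,jptu,jquz
∂1c = 0
c vs im∂2: residual ≠ 0 ⇒ not boundary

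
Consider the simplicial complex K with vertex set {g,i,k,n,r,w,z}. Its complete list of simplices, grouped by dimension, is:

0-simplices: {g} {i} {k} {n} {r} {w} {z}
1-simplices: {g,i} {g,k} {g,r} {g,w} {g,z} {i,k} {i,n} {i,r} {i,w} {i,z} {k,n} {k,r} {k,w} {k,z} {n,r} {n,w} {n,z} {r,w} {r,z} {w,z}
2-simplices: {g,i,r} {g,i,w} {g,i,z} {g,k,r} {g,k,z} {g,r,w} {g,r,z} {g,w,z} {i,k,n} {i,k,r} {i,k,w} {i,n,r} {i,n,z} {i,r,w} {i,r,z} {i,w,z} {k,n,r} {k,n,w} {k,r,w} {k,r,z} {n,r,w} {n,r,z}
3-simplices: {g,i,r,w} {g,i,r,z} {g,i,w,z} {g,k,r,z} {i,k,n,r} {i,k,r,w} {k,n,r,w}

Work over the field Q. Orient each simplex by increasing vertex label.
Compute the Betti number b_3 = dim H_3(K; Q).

n_0=7 n_1=20 n_2=22 n_3=7  [Q]
∂1: piv[gi,gk,gr,gw,gz,in] rk=6  ker:ik,ir,iw,iz,kn,kr,kw,kz,nr,nw,nz,rw,rz,wz
∂2: piv[gir,giw,giz,gkr,gkz,grw,grz,gwz,ikn,ikr,ikw,inr,inz,knw] rk=14  ker:irw,irz,iwz,knr,krw,krz,nrw,nrz
∂3: piv[girw,girz,giwz,gkrz,iknr,ikrw,knrw] rk=7
b_3=(7−7)−0=0

b_3=0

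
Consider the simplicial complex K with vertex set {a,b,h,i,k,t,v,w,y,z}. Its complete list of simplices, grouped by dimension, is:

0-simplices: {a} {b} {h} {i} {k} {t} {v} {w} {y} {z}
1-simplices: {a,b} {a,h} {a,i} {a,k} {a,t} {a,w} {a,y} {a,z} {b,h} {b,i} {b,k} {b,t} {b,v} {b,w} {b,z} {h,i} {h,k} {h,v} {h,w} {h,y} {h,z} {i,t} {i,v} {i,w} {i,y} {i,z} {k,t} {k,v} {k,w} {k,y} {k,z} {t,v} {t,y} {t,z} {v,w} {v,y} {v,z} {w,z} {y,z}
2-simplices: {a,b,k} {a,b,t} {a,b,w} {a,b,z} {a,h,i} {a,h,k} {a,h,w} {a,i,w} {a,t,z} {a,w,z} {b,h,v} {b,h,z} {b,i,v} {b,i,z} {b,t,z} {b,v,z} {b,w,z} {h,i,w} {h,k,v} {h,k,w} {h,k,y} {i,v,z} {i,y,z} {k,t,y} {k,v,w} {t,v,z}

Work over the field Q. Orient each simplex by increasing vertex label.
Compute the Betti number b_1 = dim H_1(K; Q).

n_0=10 n_1=39 n_2=26  [Q]
∂1: piv[ab,ah,ai,ak,at,aw,ay,az,bv] rk=9  ker:bh,bi,bk,bt,bw,bz,hi,hk,hv,hw,hy,hz,it,iv,iw,iy,iz,kt,kv,kw,ky,kz,tv,ty,tz,vw,vy,vz,wz,yz
∂2: piv[abk,abt,abw,abz,ahi,ahk,ahw,aiw,atz,awz,bhv,bhz,biv,biz,bvz,hkv,hkw,hky,iyz,kty,kvw,tvz] rk=22  ker:btz,bwz,hiw,ivz
b_1=(39−9)−22=8

b_1=8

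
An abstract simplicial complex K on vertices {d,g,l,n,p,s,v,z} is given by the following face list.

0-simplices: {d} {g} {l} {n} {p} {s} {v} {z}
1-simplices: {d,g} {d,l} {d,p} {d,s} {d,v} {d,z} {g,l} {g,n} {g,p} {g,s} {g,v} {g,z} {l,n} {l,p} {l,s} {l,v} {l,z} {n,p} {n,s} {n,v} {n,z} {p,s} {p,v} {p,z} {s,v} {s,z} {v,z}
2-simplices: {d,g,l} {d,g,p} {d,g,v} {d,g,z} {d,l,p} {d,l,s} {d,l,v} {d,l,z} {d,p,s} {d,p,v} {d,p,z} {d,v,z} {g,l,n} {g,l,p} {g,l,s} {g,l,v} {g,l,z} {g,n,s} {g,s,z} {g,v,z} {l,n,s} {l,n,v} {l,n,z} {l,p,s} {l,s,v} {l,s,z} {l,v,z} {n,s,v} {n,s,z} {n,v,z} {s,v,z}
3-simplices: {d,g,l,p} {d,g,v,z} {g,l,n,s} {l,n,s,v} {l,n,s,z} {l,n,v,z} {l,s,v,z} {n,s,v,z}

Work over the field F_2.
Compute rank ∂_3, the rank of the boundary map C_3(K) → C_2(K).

rank∂_3=7

n_0=8 n_1=27 n_2=31 n_3=8  [Z2]
∂1: piv[dg,dl,dp,ds,dv,dz,gn] rk=7  ker:gl,gp,gs,gv,gz,ln,lp,ls,lv,lz,np,ns,nv,nz,ps,pv,pz,sv,sz,vz
∂2: piv[dgl,dgp,dgv,dgz,dlp,dls,dlv,dlz,dps,dpv,dpz,dvz,gln,gls,gns,gsz,lnv,lnz,lsv] rk=19  ker:glp,glv,glz,gvz,lns,lps,lsz,lvz,nsv,nsz,nvz,svz
∂3: piv[dglp,dgvz,glns,lnsv,lnsz,lnvz,lsvz] rk=7  ker:nsvz
rk∂_3=7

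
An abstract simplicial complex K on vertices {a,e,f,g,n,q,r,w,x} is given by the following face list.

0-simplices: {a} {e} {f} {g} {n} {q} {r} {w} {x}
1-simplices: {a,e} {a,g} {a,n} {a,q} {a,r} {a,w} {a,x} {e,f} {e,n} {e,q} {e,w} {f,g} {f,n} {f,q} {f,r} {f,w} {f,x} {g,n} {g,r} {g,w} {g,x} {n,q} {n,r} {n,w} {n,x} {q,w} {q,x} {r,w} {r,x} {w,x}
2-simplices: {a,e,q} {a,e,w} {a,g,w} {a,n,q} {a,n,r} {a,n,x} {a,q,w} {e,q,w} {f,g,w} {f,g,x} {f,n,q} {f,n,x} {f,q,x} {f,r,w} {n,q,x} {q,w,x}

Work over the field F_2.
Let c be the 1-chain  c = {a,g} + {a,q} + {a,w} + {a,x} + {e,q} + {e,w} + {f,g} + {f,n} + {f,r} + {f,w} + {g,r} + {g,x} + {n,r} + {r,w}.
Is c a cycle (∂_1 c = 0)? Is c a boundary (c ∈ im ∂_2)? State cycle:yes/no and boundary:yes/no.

n_0=9 n_1=30 n_2=16  [Z2]
∂1: piv[ae,ag,an,aq,ar,aw,ax,ef] rk=8  ker:en,eq,ew,fg,fn,fq,fr,fw,fx,gn,gr,gw,gx,nq,nr,nw,nx,qw,qx,rw,rx,wx
∂2: piv[aeq,aew,agw,anq,anr,anx,aqw,fgw,fgx,fnq,fnx,fqx,frw,qwx] rk=14  ker:eqw,nqx
∂1c = 0
c vs im∂2: residual ≠ 0 ⇒ not boundary

cycle:yes boundary:no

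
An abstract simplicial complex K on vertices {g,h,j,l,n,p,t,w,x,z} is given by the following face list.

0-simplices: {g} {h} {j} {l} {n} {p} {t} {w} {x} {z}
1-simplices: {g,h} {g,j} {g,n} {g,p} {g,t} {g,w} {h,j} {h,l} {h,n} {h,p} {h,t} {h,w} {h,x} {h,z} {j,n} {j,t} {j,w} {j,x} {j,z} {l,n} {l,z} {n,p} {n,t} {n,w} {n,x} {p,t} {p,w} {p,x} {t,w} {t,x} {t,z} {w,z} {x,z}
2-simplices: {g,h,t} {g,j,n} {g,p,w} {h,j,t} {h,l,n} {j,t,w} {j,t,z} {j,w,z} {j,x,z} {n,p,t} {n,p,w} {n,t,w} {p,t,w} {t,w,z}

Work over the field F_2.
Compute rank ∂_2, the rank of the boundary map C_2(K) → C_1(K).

rank∂_2=12

n_0=10 n_1=33 n_2=14  [Z2]
∂1: piv[gh,gj,gn,gp,gt,gw,hl,hx,hz] rk=9  ker:hj,hn,hp,ht,hw,jn,jt,jw,jx,jz,ln,lz,np,nt,nw,nx,pt,pw,px,tw,tx,tz,wz,xz
∂2: piv[ght,gjn,gpw,hjt,hln,jtw,jtz,jwz,jxz,npt,npw,ntw] rk=12  ker:ptw,twz
rk∂_2=12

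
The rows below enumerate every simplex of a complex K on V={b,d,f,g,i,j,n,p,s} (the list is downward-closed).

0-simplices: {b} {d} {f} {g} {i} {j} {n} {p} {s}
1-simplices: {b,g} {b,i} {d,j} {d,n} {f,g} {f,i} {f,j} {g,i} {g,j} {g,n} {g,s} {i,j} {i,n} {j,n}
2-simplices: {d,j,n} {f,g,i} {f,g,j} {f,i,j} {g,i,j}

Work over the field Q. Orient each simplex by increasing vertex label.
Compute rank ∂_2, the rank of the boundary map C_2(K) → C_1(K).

n_0=9 n_1=14 n_2=5  [Q]
∂1: piv[bg,bi,dj,dn,fg,fj,gs] rk=7  ker:fi,gi,gj,gn,ij,in,jn
∂2: piv[djn,fgi,fgj,fij] rk=4  ker:gij
rk∂_2=4

rank∂_2=4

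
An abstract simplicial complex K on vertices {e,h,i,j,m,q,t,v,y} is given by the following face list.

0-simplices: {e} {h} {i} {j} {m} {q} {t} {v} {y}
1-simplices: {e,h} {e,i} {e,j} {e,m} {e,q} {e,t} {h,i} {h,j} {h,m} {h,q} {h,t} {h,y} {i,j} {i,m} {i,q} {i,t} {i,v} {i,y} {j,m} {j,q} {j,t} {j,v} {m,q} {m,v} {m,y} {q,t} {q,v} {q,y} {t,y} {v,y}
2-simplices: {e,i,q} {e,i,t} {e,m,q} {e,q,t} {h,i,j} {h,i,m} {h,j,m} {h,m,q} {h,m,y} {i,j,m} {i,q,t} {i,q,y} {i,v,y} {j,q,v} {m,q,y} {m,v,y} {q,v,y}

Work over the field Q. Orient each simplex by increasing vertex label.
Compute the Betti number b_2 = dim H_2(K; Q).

b_2=2

n_0=9 n_1=30 n_2=17  [Q]
∂1: piv[eh,ei,ej,em,eq,et,hy,iv] rk=8  ker:hi,hj,hm,hq,ht,ij,im,iq,it,iy,jm,jq,jt,jv,mq,mv,my,qt,qv,qy,ty,vy
∂2: piv[eiq,eit,emq,eqt,hij,him,hjm,hmq,hmy,iqy,ivy,jqv,mqy,mvy,qvy] rk=15  ker:ijm,iqt
b_2=(17−15)−0=2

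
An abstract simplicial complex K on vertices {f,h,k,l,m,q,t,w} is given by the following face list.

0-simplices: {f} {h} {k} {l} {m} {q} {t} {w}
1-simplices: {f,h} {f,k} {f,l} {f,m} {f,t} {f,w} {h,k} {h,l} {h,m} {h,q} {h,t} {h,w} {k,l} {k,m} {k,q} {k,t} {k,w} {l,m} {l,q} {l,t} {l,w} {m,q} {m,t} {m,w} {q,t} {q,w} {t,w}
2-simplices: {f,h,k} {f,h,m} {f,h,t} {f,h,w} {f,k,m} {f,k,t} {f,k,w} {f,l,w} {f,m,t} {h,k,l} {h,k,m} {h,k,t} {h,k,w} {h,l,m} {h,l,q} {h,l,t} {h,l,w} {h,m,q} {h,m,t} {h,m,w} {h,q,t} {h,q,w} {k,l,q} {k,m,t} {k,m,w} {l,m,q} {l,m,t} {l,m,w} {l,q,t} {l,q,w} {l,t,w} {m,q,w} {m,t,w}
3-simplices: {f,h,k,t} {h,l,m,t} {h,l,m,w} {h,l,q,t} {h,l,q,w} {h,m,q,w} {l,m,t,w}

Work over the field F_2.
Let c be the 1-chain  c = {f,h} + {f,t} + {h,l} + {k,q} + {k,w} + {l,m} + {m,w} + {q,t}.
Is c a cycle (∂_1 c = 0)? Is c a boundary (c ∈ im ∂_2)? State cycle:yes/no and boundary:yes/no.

n_0=8 n_1=27 n_2=33 n_3=7  [Z2]
∂1: piv[fh,fk,fl,fm,ft,fw,hq] rk=7  ker:hk,hl,hm,ht,hw,kl,km,kq,kt,kw,lm,lq,lt,lw,mq,mt,mw,qt,qw,tw
∂2: piv[fhk,fhm,fht,fhw,fkm,fkt,fkw,flw,fmt,hkl,hlm,hlq,hlt,hlw,hmq,hmw,hqt,hqw,klq,ltw] rk=20  ker:hkm,hkt,hkw,hmt,kmt,kmw,lmq,lmt,lmw,lqt,lqw,mqw,mtw
∂3: piv[fhkt,hlmt,hlmw,hlqt,hlqw,hmqw,lmtw] rk=7
∂1c = 0
c vs im∂2: reduces to 0 ⇒ boundary

cycle:yes boundary:yes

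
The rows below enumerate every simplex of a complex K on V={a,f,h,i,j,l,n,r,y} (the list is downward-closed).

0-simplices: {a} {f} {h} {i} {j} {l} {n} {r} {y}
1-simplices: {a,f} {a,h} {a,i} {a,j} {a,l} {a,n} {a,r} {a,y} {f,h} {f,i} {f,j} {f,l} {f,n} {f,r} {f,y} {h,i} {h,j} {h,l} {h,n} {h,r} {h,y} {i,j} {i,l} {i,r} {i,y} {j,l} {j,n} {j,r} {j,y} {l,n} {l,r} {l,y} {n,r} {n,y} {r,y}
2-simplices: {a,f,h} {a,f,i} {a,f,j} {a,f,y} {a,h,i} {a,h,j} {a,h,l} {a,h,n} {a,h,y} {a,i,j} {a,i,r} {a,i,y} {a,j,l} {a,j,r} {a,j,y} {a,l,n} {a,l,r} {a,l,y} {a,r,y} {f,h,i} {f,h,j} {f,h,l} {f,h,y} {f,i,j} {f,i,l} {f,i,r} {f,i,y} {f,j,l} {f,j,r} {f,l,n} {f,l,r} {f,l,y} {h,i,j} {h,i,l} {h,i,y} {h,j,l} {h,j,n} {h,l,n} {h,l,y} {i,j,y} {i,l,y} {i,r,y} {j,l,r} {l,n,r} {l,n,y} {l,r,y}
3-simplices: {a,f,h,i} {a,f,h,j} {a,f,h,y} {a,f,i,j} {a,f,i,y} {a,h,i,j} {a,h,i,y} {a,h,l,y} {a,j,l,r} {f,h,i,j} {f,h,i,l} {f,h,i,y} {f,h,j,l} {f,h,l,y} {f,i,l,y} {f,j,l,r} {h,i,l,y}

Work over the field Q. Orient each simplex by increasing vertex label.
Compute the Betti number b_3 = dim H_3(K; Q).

n_0=9 n_1=35 n_2=46 n_3=17  [Q]
∂1: piv[af,ah,ai,aj,al,an,ar,ay] rk=8  ker:fh,fi,fj,fl,fn,fr,fy,hi,hj,hl,hn,hr,hy,ij,il,ir,iy,jl,jn,jr,jy,ln,lr,ly,nr,ny,ry
∂2: piv[afh,afi,afj,afy,ahi,ahj,ahl,ahn,ahy,aij,air,aiy,ajl,ajr,ajy,aln,alr,aly,ary,fhl,fil,fir,fln,hjn,lnr,lny] rk=26  ker:fhi,fhj,fhy,fij,fiy,fjl,fjr,flr,fly,hij,hil,hiy,hjl,hln,hly,ijy,ily,iry,jlr,lry
∂3: piv[afhi,afhj,afhy,afij,afiy,ahij,ahiy,ahly,ajlr,fhil,fhjl,fhly,fily,fjlr] rk=14  ker:fhij,fhiy,hily
b_3=(17−14)−0=3

b_3=3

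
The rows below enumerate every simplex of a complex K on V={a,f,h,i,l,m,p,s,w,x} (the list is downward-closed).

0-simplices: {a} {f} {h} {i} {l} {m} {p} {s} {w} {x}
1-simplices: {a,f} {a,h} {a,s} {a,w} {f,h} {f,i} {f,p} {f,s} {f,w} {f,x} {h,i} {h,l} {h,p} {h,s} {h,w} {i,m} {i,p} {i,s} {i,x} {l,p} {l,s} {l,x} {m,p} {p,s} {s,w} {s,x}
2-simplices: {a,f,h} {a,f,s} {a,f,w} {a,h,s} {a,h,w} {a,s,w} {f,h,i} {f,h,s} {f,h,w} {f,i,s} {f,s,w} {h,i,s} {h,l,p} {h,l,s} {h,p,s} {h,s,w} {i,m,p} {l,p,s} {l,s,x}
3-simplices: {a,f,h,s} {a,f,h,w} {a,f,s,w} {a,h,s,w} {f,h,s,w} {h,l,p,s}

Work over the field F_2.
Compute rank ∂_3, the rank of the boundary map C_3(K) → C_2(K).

n_0=10 n_1=26 n_2=19 n_3=6  [Z2]
∂1: piv[af,ah,as,aw,fi,fp,fx,hl,im] rk=9  ker:fh,fs,fw,hi,hp,hs,hw,ip,is,ix,lp,ls,lx,mp,ps,sw,sx
∂2: piv[afh,afs,afw,ahs,ahw,asw,fhi,fis,hlp,hls,hps,imp,lsx] rk=13  ker:fhs,fhw,fsw,his,hsw,lps
∂3: piv[afhs,afhw,afsw,ahsw,hlps] rk=5  ker:fhsw
rk∂_3=5

rank∂_3=5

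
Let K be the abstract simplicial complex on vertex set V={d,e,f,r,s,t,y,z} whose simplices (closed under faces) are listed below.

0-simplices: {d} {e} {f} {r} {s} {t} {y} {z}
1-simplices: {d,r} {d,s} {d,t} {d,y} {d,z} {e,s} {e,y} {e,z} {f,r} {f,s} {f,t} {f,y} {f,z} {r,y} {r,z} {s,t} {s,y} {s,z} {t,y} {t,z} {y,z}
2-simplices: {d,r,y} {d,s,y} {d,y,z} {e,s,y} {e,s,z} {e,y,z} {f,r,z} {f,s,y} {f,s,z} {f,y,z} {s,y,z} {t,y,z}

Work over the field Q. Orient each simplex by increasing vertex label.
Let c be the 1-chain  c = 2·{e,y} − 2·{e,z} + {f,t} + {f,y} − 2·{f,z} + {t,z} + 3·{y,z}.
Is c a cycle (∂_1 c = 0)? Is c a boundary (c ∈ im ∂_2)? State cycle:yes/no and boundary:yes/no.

n_0=8 n_1=21 n_2=12  [Q]
∂1: piv[dr,ds,dt,dy,dz,es,fr] rk=7  ker:ey,ez,fs,ft,fy,fz,ry,rz,st,sy,sz,ty,tz,yz
∂2: piv[dry,dsy,dyz,esy,esz,eyz,frz,fsy,fsz,tyz] rk=10  ker:fyz,syz
∂1c = 0
c vs im∂2: residual ≠ 0 ⇒ not boundary

cycle:yes boundary:no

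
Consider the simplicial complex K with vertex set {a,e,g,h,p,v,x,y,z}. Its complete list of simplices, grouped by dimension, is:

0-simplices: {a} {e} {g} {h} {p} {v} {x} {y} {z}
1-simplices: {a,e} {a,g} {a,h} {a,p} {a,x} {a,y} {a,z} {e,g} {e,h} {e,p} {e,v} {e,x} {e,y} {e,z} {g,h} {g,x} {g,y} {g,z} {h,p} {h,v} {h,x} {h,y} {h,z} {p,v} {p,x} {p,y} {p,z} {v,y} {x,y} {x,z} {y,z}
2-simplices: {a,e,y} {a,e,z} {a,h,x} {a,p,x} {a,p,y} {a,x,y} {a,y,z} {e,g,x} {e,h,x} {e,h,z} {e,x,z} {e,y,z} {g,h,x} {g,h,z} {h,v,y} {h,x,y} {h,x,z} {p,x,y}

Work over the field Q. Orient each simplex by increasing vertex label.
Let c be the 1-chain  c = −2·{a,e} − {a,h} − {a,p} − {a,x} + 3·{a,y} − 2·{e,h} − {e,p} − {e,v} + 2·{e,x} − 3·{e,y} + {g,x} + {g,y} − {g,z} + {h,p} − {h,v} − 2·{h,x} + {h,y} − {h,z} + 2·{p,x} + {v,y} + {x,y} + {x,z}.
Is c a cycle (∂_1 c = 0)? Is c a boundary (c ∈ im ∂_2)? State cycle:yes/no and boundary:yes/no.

n_0=9 n_1=31 n_2=18  [Q]
∂1: piv[ae,ag,ah,ap,ax,ay,az,ev] rk=8  ker:eg,eh,ep,ex,ey,ez,gh,gx,gy,gz,hp,hv,hx,hy,hz,pv,px,py,pz,vy,xy,xz,yz
∂2: piv[aey,aez,ahx,apx,apy,axy,ayz,egx,ehx,ehz,exz,ghx,ghz,hvy,hxy] rk=15  ker:eyz,hxz,pxy
∂1c = 2·{a} + 3·{e} − {g} − {h} − 3·{p} − 3·{v} + 4·{y} − {z}

cycle:no boundary:no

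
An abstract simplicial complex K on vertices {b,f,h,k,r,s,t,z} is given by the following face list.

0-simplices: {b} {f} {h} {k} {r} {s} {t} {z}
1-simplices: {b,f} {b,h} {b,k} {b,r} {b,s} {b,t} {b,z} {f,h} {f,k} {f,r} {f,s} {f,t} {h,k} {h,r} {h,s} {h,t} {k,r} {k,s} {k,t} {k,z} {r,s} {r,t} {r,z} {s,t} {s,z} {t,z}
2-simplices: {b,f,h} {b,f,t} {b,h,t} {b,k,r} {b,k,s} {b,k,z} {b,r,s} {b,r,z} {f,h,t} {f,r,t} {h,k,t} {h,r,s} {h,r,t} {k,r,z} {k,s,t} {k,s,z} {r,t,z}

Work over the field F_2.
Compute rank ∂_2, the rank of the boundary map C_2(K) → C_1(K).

rank∂_2=15

n_0=8 n_1=26 n_2=17  [Z2]
∂1: piv[bf,bh,bk,br,bs,bt,bz] rk=7  ker:fh,fk,fr,fs,ft,hk,hr,hs,ht,kr,ks,kt,kz,rs,rt,rz,st,sz,tz
∂2: piv[bfh,bft,bht,bkr,bks,bkz,brs,brz,frt,hkt,hrs,hrt,kst,ksz,rtz] rk=15  ker:fht,krz
rk∂_2=15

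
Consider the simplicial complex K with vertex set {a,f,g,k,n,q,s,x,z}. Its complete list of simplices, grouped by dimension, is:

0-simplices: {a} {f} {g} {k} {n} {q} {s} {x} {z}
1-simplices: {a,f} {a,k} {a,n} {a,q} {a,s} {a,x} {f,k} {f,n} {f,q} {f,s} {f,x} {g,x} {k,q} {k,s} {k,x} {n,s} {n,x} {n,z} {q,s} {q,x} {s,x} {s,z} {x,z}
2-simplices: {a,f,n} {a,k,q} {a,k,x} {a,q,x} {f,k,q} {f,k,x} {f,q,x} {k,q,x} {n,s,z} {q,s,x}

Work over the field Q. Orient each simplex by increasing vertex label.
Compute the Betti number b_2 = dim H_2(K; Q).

n_0=9 n_1=23 n_2=10  [Q]
∂1: piv[af,ak,an,aq,as,ax,gx,nz] rk=8  ker:fk,fn,fq,fs,fx,kq,ks,kx,ns,nx,qs,qx,sx,sz,xz
∂2: piv[afn,akq,akx,aqx,fkq,fkx,nsz,qsx] rk=8  ker:fqx,kqx
b_2=(10−8)−0=2

b_2=2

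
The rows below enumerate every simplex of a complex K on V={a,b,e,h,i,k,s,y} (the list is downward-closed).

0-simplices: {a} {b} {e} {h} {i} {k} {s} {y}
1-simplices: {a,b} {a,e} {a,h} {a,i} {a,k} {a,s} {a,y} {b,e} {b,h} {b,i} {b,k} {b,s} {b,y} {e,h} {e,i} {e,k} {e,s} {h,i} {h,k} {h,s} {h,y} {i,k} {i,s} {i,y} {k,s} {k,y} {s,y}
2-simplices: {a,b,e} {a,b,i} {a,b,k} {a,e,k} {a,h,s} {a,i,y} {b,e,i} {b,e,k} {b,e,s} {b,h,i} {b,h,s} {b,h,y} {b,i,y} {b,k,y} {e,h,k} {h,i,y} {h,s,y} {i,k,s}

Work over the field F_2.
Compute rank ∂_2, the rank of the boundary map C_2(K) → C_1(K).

n_0=8 n_1=27 n_2=18  [Z2]
∂1: piv[ab,ae,ah,ai,ak,as,ay] rk=7  ker:be,bh,bi,bk,bs,by,eh,ei,ek,es,hi,hk,hs,hy,ik,is,iy,ks,ky,sy
∂2: piv[abe,abi,abk,aek,ahs,aiy,bei,bes,bhi,bhs,bhy,biy,bky,ehk,hsy,iks] rk=16  ker:bek,hiy
rk∂_2=16

rank∂_2=16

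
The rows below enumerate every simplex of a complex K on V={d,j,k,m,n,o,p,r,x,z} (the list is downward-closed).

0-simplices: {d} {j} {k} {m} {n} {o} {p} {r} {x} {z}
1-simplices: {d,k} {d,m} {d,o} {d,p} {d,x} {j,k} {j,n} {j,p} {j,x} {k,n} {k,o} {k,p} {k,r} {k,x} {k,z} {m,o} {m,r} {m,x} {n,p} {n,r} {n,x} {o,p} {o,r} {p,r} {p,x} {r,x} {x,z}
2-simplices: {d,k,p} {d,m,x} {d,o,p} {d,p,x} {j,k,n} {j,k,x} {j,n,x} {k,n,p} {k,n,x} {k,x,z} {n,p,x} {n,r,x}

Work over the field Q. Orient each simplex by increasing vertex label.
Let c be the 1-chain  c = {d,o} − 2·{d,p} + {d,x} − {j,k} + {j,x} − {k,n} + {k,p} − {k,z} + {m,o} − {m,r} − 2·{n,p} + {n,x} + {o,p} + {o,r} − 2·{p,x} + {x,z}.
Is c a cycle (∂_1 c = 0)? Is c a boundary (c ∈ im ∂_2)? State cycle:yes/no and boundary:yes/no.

n_0=10 n_1=27 n_2=12  [Q]
∂1: piv[dk,dm,do,dp,dx,jk,jn,kr,kz] rk=9  ker:jp,jx,kn,ko,kp,kx,mo,mr,mx,np,nr,nx,op,or,pr,px,rx,xz
∂2: piv[dkp,dmx,dop,dpx,jkn,jkx,jnx,knp,kxz,npx,nrx] rk=11  ker:knx
∂1c = 0
c vs im∂2: residual ≠ 0 ⇒ not boundary

cycle:yes boundary:no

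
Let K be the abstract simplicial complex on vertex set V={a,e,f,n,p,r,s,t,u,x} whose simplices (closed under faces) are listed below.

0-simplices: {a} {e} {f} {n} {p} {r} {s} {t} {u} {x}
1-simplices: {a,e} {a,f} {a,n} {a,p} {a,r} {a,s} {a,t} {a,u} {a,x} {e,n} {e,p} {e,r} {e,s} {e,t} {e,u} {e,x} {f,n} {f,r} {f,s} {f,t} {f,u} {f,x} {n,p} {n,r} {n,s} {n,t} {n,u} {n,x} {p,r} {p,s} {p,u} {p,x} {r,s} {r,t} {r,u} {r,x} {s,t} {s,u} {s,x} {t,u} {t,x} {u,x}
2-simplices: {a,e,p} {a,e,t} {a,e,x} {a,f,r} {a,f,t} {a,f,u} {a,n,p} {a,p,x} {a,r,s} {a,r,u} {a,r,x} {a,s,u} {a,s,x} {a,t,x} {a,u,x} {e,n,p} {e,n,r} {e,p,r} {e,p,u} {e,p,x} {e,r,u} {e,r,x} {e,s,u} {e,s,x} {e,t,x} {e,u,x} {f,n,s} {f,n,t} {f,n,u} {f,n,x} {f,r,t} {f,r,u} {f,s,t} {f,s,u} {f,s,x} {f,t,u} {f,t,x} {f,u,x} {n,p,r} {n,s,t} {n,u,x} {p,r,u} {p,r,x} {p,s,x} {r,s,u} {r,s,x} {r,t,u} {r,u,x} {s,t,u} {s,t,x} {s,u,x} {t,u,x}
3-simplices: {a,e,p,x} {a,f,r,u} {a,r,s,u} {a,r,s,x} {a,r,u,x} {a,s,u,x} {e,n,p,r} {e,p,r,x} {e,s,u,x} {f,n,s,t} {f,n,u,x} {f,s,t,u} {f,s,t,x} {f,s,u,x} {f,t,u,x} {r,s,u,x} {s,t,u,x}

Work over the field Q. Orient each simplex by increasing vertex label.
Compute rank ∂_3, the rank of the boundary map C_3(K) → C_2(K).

n_0=10 n_1=42 n_2=52 n_3=17  [Q]
∂1: piv[ae,af,an,ap,ar,as,at,au,ax] rk=9  ker:en,ep,er,es,et,eu,ex,fn,fr,fs,ft,fu,fx,np,nr,ns,nt,nu,nx,pr,ps,pu,px,rs,rt,ru,rx,st,su,sx,tu,tx,ux
∂2: piv[aep,aet,aex,afr,aft,afu,anp,apx,ars,aru,arx,asu,asx,atx,aux,enp,enr,epr,epu,eru,erx,esu,fns,fnt,fnu,fnx,frt,fst,fsu,fsx,ftu,psx] rk=32  ker:epx,esx,etx,eux,fru,ftx,fux,npr,nst,nux,pru,prx,rsu,rsx,rtu,rux,stu,stx,sux,tux
∂3: piv[aepx,afru,arsu,arsx,arux,asux,enpr,eprx,esux,fnst,fnux,fstu,fstx,fsux,ftux] rk=15  ker:rsux,stux
rk∂_3=15

rank∂_3=15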